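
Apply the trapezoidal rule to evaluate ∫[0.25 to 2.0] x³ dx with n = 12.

f(x) = x³
a = 0.25, b = 2.0, n = 12
h = (b - a)/n = 0.145833

Trapezoidal rule: (h/2)[f(x₀) + 2f(x₁) + 2f(x₂) + ... + f(xₙ)]

x_0 = 0.2500, f(x_0) = 0.015625, coefficient = 1
x_1 = 0.3958, f(x_1) = 0.062021, coefficient = 2
x_2 = 0.5417, f(x_2) = 0.158927, coefficient = 2
x_3 = 0.6875, f(x_3) = 0.324951, coefficient = 2
x_4 = 0.8333, f(x_4) = 0.578704, coefficient = 2
x_5 = 0.9792, f(x_5) = 0.938793, coefficient = 2
x_6 = 1.1250, f(x_6) = 1.423828, coefficient = 2
x_7 = 1.2708, f(x_7) = 2.052418, coefficient = 2
x_8 = 1.4167, f(x_8) = 2.843171, coefficient = 2
x_9 = 1.5625, f(x_9) = 3.814697, coefficient = 2
x_10 = 1.7083, f(x_10) = 4.985605, coefficient = 2
x_11 = 1.8542, f(x_11) = 6.374503, coefficient = 2
x_12 = 2.0000, f(x_12) = 8.000000, coefficient = 1

I ≈ (0.145833/2) × 55.130859 = 4.019958
Exact value: 3.999023
Error: 0.020935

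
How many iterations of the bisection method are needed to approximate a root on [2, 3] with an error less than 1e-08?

We need (b-a)/2^n ≤ 1e-08
(3 - 2)/2^n ≤ 1e-08
1/2^n ≤ 1e-08
2^n ≥ 100000000
n ≥ log₂(100000000) = 26.58
n ≥ 27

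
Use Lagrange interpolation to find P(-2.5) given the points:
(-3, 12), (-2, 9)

Lagrange interpolation formula:
P(x) = Σ yᵢ × Lᵢ(x)
where Lᵢ(x) = Π_{j≠i} (x - xⱼ)/(xᵢ - xⱼ)

L_0(-2.5) = (-2.5 - (-2))/(-3 - (-2)) = 0.500000
L_1(-2.5) = (-2.5 - (-3))/(-2 - (-3)) = 0.500000

P(-2.5) = 12×L_0(-2.5) + 9×L_1(-2.5)
P(-2.5) = 10.500000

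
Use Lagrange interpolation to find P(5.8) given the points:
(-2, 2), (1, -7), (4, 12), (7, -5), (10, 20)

Lagrange interpolation formula:
P(x) = Σ yᵢ × Lᵢ(x)
where Lᵢ(x) = Π_{j≠i} (x - xⱼ)/(xᵢ - xⱼ)

L_0(5.8) = (5.8 - 1)/(-2 - 1) × (5.8 - 4)/(-2 - 4) × (5.8 - 7)/(-2 - 7) × (5.8 - 10)/(-2 - 10) = 0.022400
L_1(5.8) = (5.8 - (-2))/(1 - (-2)) × (5.8 - 4)/(1 - 4) × (5.8 - 7)/(1 - 7) × (5.8 - 10)/(1 - 10) = -0.145600
L_2(5.8) = (5.8 - (-2))/(4 - (-2)) × (5.8 - 1)/(4 - 1) × (5.8 - 7)/(4 - 7) × (5.8 - 10)/(4 - 10) = 0.582400
L_3(5.8) = (5.8 - (-2))/(7 - (-2)) × (5.8 - 1)/(7 - 1) × (5.8 - 4)/(7 - 4) × (5.8 - 10)/(7 - 10) = 0.582400
L_4(5.8) = (5.8 - (-2))/(10 - (-2)) × (5.8 - 1)/(10 - 1) × (5.8 - 4)/(10 - 4) × (5.8 - 7)/(10 - 7) = -0.041600

P(5.8) = 2×L_0(5.8) + (-7)×L_1(5.8) + 12×L_2(5.8) + (-5)×L_3(5.8) + 20×L_4(5.8)
P(5.8) = 4.308800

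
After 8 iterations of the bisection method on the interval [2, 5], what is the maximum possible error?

Bisection error bound: |error| ≤ (b-a)/2^n
|error| ≤ (5 - 2)/2^8 = 3/2^8
|error| ≤ 0.0117187500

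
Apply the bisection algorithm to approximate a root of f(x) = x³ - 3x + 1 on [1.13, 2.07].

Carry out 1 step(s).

f(x) = x³ - 3x + 1
Initial interval: [1.13, 2.07]

Iteration 1:
  c_1 = (1.130000 + 2.070000)/2 = 1.600000
  f(c_1) = f(1.600000) = 0.296000
  f(a) × f(c) < 0, new interval: [1.130000, 1.600000]

After 1 iteration(s), the approximation is c_1 = 1.600000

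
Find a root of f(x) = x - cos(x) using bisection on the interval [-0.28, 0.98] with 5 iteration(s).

f(x) = x - cos(x)
Initial interval: [-0.28, 0.98]

Iteration 1:
  c_1 = (-0.280000 + 0.980000)/2 = 0.350000
  f(c_1) = f(0.350000) = -0.589373
  f(a) × f(c) ≥ 0, new interval: [0.350000, 0.980000]
Iteration 2:
  c_2 = (0.350000 + 0.980000)/2 = 0.665000
  f(c_2) = f(0.665000) = -0.121917
  f(a) × f(c) ≥ 0, new interval: [0.665000, 0.980000]
Iteration 3:
  c_3 = (0.665000 + 0.980000)/2 = 0.822500
  f(c_3) = f(0.822500) = 0.142109
  f(a) × f(c) < 0, new interval: [0.665000, 0.822500]
Iteration 4:
  c_4 = (0.665000 + 0.822500)/2 = 0.743750
  f(c_4) = f(0.743750) = 0.007815
  f(a) × f(c) < 0, new interval: [0.665000, 0.743750]
Iteration 5:
  c_5 = (0.665000 + 0.743750)/2 = 0.704375
  f(c_5) = f(0.704375) = -0.057641
  f(a) × f(c) ≥ 0, new interval: [0.704375, 0.743750]

After 5 iteration(s), the approximation is c_5 = 0.704375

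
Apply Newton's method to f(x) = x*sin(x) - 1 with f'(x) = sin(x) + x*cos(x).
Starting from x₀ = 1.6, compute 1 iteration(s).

f(x) = x*sin(x) - 1
f'(x) = sin(x) + x*cos(x)
x₀ = 1.6

Newton-Raphson formula: x_{n+1} = x_n - f(x_n)/f'(x_n)

Iteration 1:
  f(1.600000) = 0.599318
  f'(1.600000) = 0.952854
  x_1 = 1.600000 - 0.599318/0.952854 = 0.971029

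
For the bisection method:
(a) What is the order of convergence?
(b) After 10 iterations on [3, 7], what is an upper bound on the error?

(a) Bisection has linear (order 1) convergence; the error is halved each step.

(b) Error bound = (b-a)/2^n = (7 - 3)/2^{10}
    = 4/2^{10}

(a) 1 (linear); (b) error ≤ 3.91e-03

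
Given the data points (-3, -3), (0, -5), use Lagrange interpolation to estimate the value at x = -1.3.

Lagrange interpolation formula:
P(x) = Σ yᵢ × Lᵢ(x)
where Lᵢ(x) = Π_{j≠i} (x - xⱼ)/(xᵢ - xⱼ)

L_0(-1.3) = (-1.3 - 0)/(-3 - 0) = 0.433333
L_1(-1.3) = (-1.3 - (-3))/(0 - (-3)) = 0.566667

P(-1.3) = (-3)×L_0(-1.3) + (-5)×L_1(-1.3)
P(-1.3) = -4.133333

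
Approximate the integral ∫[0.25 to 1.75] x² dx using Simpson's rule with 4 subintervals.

f(x) = x²
a = 0.25, b = 1.75, n = 4
h = (b - a)/n = 0.375000

Simpson's rule: (h/3)[f(x₀) + 4f(x₁) + 2f(x₂) + ... + f(xₙ)]

x_0 = 0.2500, f(x_0) = 0.062500, coefficient = 1
x_1 = 0.6250, f(x_1) = 0.390625, coefficient = 4
x_2 = 1.0000, f(x_2) = 1.000000, coefficient = 2
x_3 = 1.3750, f(x_3) = 1.890625, coefficient = 4
x_4 = 1.7500, f(x_4) = 3.062500, coefficient = 1

I ≈ (0.375000/3) × 14.250000 = 1.781250
Exact value: 1.781250
Error: 0.000000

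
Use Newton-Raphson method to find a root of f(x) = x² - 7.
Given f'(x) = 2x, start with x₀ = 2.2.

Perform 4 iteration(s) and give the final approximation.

f(x) = x² - 7
f'(x) = 2x
x₀ = 2.2

Newton-Raphson formula: x_{n+1} = x_n - f(x_n)/f'(x_n)

Iteration 1:
  f(2.200000) = -2.160000
  f'(2.200000) = 4.400000
  x_1 = 2.200000 - (-2.160000)/4.400000 = 2.690909
Iteration 2:
  f(2.690909) = 0.240992
  f'(2.690909) = 5.381818
  x_2 = 2.690909 - 0.240992/5.381818 = 2.646130
Iteration 3:
  f(2.646130) = 0.002005
  f'(2.646130) = 5.292260
  x_3 = 2.646130 - 0.002005/5.292260 = 2.645751
Iteration 4:
  f(2.645751) = 0.000000
  f'(2.645751) = 5.291503
  x_4 = 2.645751 - 0.000000/5.291503 = 2.645751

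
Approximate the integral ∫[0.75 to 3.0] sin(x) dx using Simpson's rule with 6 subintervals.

f(x) = sin(x)
a = 0.75, b = 3.0, n = 6
h = (b - a)/n = 0.375000

Simpson's rule: (h/3)[f(x₀) + 4f(x₁) + 2f(x₂) + ... + f(xₙ)]

x_0 = 0.7500, f(x_0) = 0.681639, coefficient = 1
x_1 = 1.1250, f(x_1) = 0.902268, coefficient = 4
x_2 = 1.5000, f(x_2) = 0.997495, coefficient = 2
x_3 = 1.8750, f(x_3) = 0.954086, coefficient = 4
x_4 = 2.2500, f(x_4) = 0.778073, coefficient = 2
x_5 = 2.6250, f(x_5) = 0.493920, coefficient = 4
x_6 = 3.0000, f(x_6) = 0.141120, coefficient = 1

I ≈ (0.375000/3) × 13.774990 = 1.721874
Exact value: 1.721681
Error: 0.000192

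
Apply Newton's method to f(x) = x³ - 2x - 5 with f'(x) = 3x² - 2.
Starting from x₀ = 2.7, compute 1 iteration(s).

f(x) = x³ - 2x - 5
f'(x) = 3x² - 2
x₀ = 2.7

Newton-Raphson formula: x_{n+1} = x_n - f(x_n)/f'(x_n)

Iteration 1:
  f(2.700000) = 9.283000
  f'(2.700000) = 19.870000
  x_1 = 2.700000 - 9.283000/19.870000 = 2.232813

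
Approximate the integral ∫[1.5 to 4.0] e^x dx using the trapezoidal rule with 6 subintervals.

f(x) = e^x
a = 1.5, b = 4.0, n = 6
h = (b - a)/n = 0.416667

Trapezoidal rule: (h/2)[f(x₀) + 2f(x₁) + 2f(x₂) + ... + f(xₙ)]

x_0 = 1.5000, f(x_0) = 4.481689, coefficient = 1
x_1 = 1.9167, f(x_1) = 6.798260, coefficient = 2
x_2 = 2.3333, f(x_2) = 10.312259, coefficient = 2
x_3 = 2.7500, f(x_3) = 15.642632, coefficient = 2
x_4 = 3.1667, f(x_4) = 23.728258, coefficient = 2
x_5 = 3.5833, f(x_5) = 35.993319, coefficient = 2
x_6 = 4.0000, f(x_6) = 54.598150, coefficient = 1

I ≈ (0.416667/2) × 244.029294 = 50.839436
Exact value: 50.116461
Error: 0.722975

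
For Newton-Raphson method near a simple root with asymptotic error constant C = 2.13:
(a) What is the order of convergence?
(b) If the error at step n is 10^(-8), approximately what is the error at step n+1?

(a) Newton-Raphson has quadratic (order 2) convergence near simple roots.
    This means |e_{n+1}| ≈ C|e_n|².

(b) With |e_n| = 10^(-8) and C = 2.13:
    |e_{n+1}| ≈ 2.13 × (10^(-8))² = 2.13 × 10^(-16)

(a) 2 (quadratic); (b) |e_{n+1}| ≈ 2.130e-16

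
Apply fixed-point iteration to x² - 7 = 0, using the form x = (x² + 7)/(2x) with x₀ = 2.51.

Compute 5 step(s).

Equation: x² - 7 = 0
Fixed-point form: x = (x² + 7)/(2x)
x₀ = 2.51

x_1 = g(2.510000) = 2.649422
x_2 = g(2.649422) = 2.645754
x_3 = g(2.645754) = 2.645751
x_4 = g(2.645751) = 2.645751
x_5 = g(2.645751) = 2.645751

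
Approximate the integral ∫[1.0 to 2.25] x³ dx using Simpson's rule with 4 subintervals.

f(x) = x³
a = 1.0, b = 2.25, n = 4
h = (b - a)/n = 0.312500

Simpson's rule: (h/3)[f(x₀) + 4f(x₁) + 2f(x₂) + ... + f(xₙ)]

x_0 = 1.0000, f(x_0) = 1.000000, coefficient = 1
x_1 = 1.3125, f(x_1) = 2.260986, coefficient = 4
x_2 = 1.6250, f(x_2) = 4.291016, coefficient = 2
x_3 = 1.9375, f(x_3) = 7.273193, coefficient = 4
x_4 = 2.2500, f(x_4) = 11.390625, coefficient = 1

I ≈ (0.312500/3) × 59.109375 = 6.157227
Exact value: 6.157227
Error: 0.000000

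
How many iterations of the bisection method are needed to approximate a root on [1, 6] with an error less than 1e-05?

We need (b-a)/2^n ≤ 1e-05
(6 - 1)/2^n ≤ 1e-05
5/2^n ≤ 1e-05
2^n ≥ 500000
n ≥ log₂(500000) = 18.93
n ≥ 19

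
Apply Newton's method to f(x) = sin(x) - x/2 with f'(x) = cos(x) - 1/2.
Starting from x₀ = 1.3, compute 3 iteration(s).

f(x) = sin(x) - x/2
f'(x) = cos(x) - 1/2
x₀ = 1.3

Newton-Raphson formula: x_{n+1} = x_n - f(x_n)/f'(x_n)

Iteration 1:
  f(1.300000) = 0.313558
  f'(1.300000) = -0.232501
  x_1 = 1.300000 - 0.313558/(-0.232501) = 2.648631
Iteration 2:
  f(2.648631) = -0.851078
  f'(2.648631) = -1.380935
  x_2 = 2.648631 - (-0.851078)/(-1.380935) = 2.032325
Iteration 3:
  f(2.032325) = -0.120790
  f'(2.032325) = -0.945317
  x_3 = 2.032325 - (-0.120790)/(-0.945317) = 1.904548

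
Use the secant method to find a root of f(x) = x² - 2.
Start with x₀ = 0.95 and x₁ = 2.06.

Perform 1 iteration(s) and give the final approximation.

f(x) = x² - 2
x₀ = 0.95, x₁ = 2.06

Secant formula: x_{n+1} = x_n - f(x_n)(x_n - x_{n-1})/(f(x_n) - f(x_{n-1}))

Iteration 1:
  f(0.950000) = -1.097500
  f(2.060000) = 2.243600
  x_2 = 2.060000 - 2.243600×(2.060000 - 0.950000)/(2.243600 - (-1.097500))
       = 1.314618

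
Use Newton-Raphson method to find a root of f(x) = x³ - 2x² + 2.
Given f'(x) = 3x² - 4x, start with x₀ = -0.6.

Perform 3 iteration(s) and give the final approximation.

f(x) = x³ - 2x² + 2
f'(x) = 3x² - 4x
x₀ = -0.6

Newton-Raphson formula: x_{n+1} = x_n - f(x_n)/f'(x_n)

Iteration 1:
  f(-0.600000) = 1.064000
  f'(-0.600000) = 3.480000
  x_1 = -0.600000 - 1.064000/3.480000 = -0.905747
Iteration 2:
  f(-0.905747) = -0.383811
  f'(-0.905747) = 6.084122
  x_2 = -0.905747 - (-0.383811)/6.084122 = -0.842663
Iteration 3:
  f(-0.842663) = -0.018522
  f'(-0.842663) = 5.500896
  x_3 = -0.842663 - (-0.018522)/5.500896 = -0.839296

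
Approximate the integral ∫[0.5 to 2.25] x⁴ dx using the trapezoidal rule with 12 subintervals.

f(x) = x⁴
a = 0.5, b = 2.25, n = 12
h = (b - a)/n = 0.145833

Trapezoidal rule: (h/2)[f(x₀) + 2f(x₁) + 2f(x₂) + ... + f(xₙ)]

x_0 = 0.5000, f(x_0) = 0.062500, coefficient = 1
x_1 = 0.6458, f(x_1) = 0.173973, coefficient = 2
x_2 = 0.7917, f(x_2) = 0.392798, coefficient = 2
x_3 = 0.9375, f(x_3) = 0.772476, coefficient = 2
x_4 = 1.0833, f(x_4) = 1.377363, coefficient = 2
x_5 = 1.2292, f(x_5) = 2.282670, coefficient = 2
x_6 = 1.3750, f(x_6) = 3.574463, coefficient = 2
x_7 = 1.5208, f(x_7) = 5.349664, coefficient = 2
x_8 = 1.6667, f(x_8) = 7.716049, coefficient = 2
x_9 = 1.8125, f(x_9) = 10.792252, coefficient = 2
x_10 = 1.9583, f(x_10) = 14.707758, coefficient = 2
x_11 = 2.1042, f(x_11) = 19.602910, coefficient = 2
x_12 = 2.2500, f(x_12) = 25.628906, coefficient = 1

I ≈ (0.145833/2) × 159.176157 = 11.606595
Exact value: 11.526758
Error: 0.079837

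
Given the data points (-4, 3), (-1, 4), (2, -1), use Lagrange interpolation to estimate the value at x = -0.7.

Lagrange interpolation formula:
P(x) = Σ yᵢ × Lᵢ(x)
where Lᵢ(x) = Π_{j≠i} (x - xⱼ)/(xᵢ - xⱼ)

L_0(-0.7) = (-0.7 - (-1))/(-4 - (-1)) × (-0.7 - 2)/(-4 - 2) = -0.045000
L_1(-0.7) = (-0.7 - (-4))/(-1 - (-4)) × (-0.7 - 2)/(-1 - 2) = 0.990000
L_2(-0.7) = (-0.7 - (-4))/(2 - (-4)) × (-0.7 - (-1))/(2 - (-1)) = 0.055000

P(-0.7) = 3×L_0(-0.7) + 4×L_1(-0.7) + (-1)×L_2(-0.7)
P(-0.7) = 3.770000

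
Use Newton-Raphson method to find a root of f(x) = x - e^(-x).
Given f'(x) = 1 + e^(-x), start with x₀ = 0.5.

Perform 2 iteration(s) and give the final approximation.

f(x) = x - e^(-x)
f'(x) = 1 + e^(-x)
x₀ = 0.5

Newton-Raphson formula: x_{n+1} = x_n - f(x_n)/f'(x_n)

Iteration 1:
  f(0.500000) = -0.106531
  f'(0.500000) = 1.606531
  x_1 = 0.500000 - (-0.106531)/1.606531 = 0.566311
Iteration 2:
  f(0.566311) = -0.001305
  f'(0.566311) = 1.567616
  x_2 = 0.566311 - (-0.001305)/1.567616 = 0.567143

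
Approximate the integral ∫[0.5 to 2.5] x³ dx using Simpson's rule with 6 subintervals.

f(x) = x³
a = 0.5, b = 2.5, n = 6
h = (b - a)/n = 0.333333

Simpson's rule: (h/3)[f(x₀) + 4f(x₁) + 2f(x₂) + ... + f(xₙ)]

x_0 = 0.5000, f(x_0) = 0.125000, coefficient = 1
x_1 = 0.8333, f(x_1) = 0.578704, coefficient = 4
x_2 = 1.1667, f(x_2) = 1.587963, coefficient = 2
x_3 = 1.5000, f(x_3) = 3.375000, coefficient = 4
x_4 = 1.8333, f(x_4) = 6.162037, coefficient = 2
x_5 = 2.1667, f(x_5) = 10.171296, coefficient = 4
x_6 = 2.5000, f(x_6) = 15.625000, coefficient = 1

I ≈ (0.333333/3) × 87.750000 = 9.750000
Exact value: 9.750000
Error: 0.000000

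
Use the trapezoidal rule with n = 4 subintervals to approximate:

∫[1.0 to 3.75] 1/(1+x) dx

f(x) = 1/(1+x)
a = 1.0, b = 3.75, n = 4
h = (b - a)/n = 0.687500

Trapezoidal rule: (h/2)[f(x₀) + 2f(x₁) + 2f(x₂) + ... + f(xₙ)]

x_0 = 1.0000, f(x_0) = 0.500000, coefficient = 1
x_1 = 1.6875, f(x_1) = 0.372093, coefficient = 2
x_2 = 2.3750, f(x_2) = 0.296296, coefficient = 2
x_3 = 3.0625, f(x_3) = 0.246154, coefficient = 2
x_4 = 3.7500, f(x_4) = 0.210526, coefficient = 1

I ≈ (0.687500/2) × 2.539613 = 0.872992
Exact value: 0.864997
Error: 0.007994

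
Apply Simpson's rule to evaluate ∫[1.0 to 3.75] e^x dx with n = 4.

f(x) = e^x
a = 1.0, b = 3.75, n = 4
h = (b - a)/n = 0.687500

Simpson's rule: (h/3)[f(x₀) + 4f(x₁) + 2f(x₂) + ... + f(xₙ)]

x_0 = 1.0000, f(x_0) = 2.718282, coefficient = 1
x_1 = 1.6875, f(x_1) = 5.405949, coefficient = 4
x_2 = 2.3750, f(x_2) = 10.751013, coefficient = 2
x_3 = 3.0625, f(x_3) = 21.380943, coefficient = 4
x_4 = 3.7500, f(x_4) = 42.521082, coefficient = 1

I ≈ (0.687500/3) × 173.888957 = 39.849553
Exact value: 39.802800
Error: 0.046752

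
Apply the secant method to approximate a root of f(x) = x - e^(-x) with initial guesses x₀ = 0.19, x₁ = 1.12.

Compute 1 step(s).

f(x) = x - e^(-x)
x₀ = 0.19, x₁ = 1.12

Secant formula: x_{n+1} = x_n - f(x_n)(x_n - x_{n-1})/(f(x_n) - f(x_{n-1}))

Iteration 1:
  f(0.190000) = -0.636959
  f(1.120000) = 0.793720
  x_2 = 1.120000 - 0.793720×(1.120000 - 0.190000)/(0.793720 - (-0.636959))
       = 0.604049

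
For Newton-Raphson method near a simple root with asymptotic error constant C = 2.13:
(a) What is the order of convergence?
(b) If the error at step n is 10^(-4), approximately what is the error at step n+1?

(a) Newton-Raphson has quadratic (order 2) convergence near simple roots.
    This means |e_{n+1}| ≈ C|e_n|².

(b) With |e_n| = 10^(-4) and C = 2.13:
    |e_{n+1}| ≈ 2.13 × (10^(-4))² = 2.13 × 10^(-8)

(a) 2 (quadratic); (b) |e_{n+1}| ≈ 2.130e-08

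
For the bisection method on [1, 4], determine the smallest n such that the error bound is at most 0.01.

We need (b-a)/2^n ≤ 0.01
(4 - 1)/2^n ≤ 0.01
3/2^n ≤ 0.01
2^n ≥ 300
n ≥ log₂(300) = 8.23
n ≥ 9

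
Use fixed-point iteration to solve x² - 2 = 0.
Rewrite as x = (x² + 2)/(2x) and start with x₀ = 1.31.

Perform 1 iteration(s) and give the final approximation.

Equation: x² - 2 = 0
Fixed-point form: x = (x² + 2)/(2x)
x₀ = 1.31

x_1 = g(1.310000) = 1.418359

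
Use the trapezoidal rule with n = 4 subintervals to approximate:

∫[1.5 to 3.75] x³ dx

f(x) = x³
a = 1.5, b = 3.75, n = 4
h = (b - a)/n = 0.562500

Trapezoidal rule: (h/2)[f(x₀) + 2f(x₁) + 2f(x₂) + ... + f(xₙ)]

x_0 = 1.5000, f(x_0) = 3.375000, coefficient = 1
x_1 = 2.0625, f(x_1) = 8.773682, coefficient = 2
x_2 = 2.6250, f(x_2) = 18.087891, coefficient = 2
x_3 = 3.1875, f(x_3) = 32.385498, coefficient = 2
x_4 = 3.7500, f(x_4) = 52.734375, coefficient = 1

I ≈ (0.562500/2) × 174.603516 = 49.107239
Exact value: 48.172852
Error: 0.934387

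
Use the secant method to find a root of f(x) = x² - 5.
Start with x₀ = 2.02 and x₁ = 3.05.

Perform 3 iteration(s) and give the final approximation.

f(x) = x² - 5
x₀ = 2.02, x₁ = 3.05

Secant formula: x_{n+1} = x_n - f(x_n)(x_n - x_{n-1})/(f(x_n) - f(x_{n-1}))

Iteration 1:
  f(2.020000) = -0.919600
  f(3.050000) = 4.302500
  x_2 = 3.050000 - 4.302500×(3.050000 - 2.020000)/(4.302500 - (-0.919600))
       = 2.201381
Iteration 2:
  f(3.050000) = 4.302500
  f(2.201381) = -0.153923
  x_3 = 2.201381 - (-0.153923)×(2.201381 - 3.050000)/(-0.153923 - 4.302500)
       = 2.230692
Iteration 3:
  f(2.201381) = -0.153923
  f(2.230692) = -0.024015
  x_4 = 2.230692 - (-0.024015)×(2.230692 - 2.201381)/(-0.024015 - (-0.153923))
       = 2.236110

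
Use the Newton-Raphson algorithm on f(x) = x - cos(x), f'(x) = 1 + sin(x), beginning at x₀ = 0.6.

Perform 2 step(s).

f(x) = x - cos(x)
f'(x) = 1 + sin(x)
x₀ = 0.6

Newton-Raphson formula: x_{n+1} = x_n - f(x_n)/f'(x_n)

Iteration 1:
  f(0.600000) = -0.225336
  f'(0.600000) = 1.564642
  x_1 = 0.600000 - (-0.225336)/1.564642 = 0.744017
Iteration 2:
  f(0.744017) = 0.008264
  f'(0.744017) = 1.677249
  x_2 = 0.744017 - 0.008264/1.677249 = 0.739090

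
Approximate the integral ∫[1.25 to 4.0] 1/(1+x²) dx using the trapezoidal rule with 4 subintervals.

f(x) = 1/(1+x²)
a = 1.25, b = 4.0, n = 4
h = (b - a)/n = 0.687500

Trapezoidal rule: (h/2)[f(x₀) + 2f(x₁) + 2f(x₂) + ... + f(xₙ)]

x_0 = 1.2500, f(x_0) = 0.390244, coefficient = 1
x_1 = 1.9375, f(x_1) = 0.210353, coefficient = 2
x_2 = 2.6250, f(x_2) = 0.126733, coefficient = 2
x_3 = 3.3125, f(x_3) = 0.083524, coefficient = 2
x_4 = 4.0000, f(x_4) = 0.058824, coefficient = 1

I ≈ (0.687500/2) × 1.290287 = 0.443536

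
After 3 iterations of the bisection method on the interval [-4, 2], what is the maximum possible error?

Bisection error bound: |error| ≤ (b-a)/2^n
|error| ≤ (2 - (-4))/2^3 = 6/2^3
|error| ≤ 0.7500000000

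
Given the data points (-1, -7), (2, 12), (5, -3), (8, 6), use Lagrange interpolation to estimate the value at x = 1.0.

Lagrange interpolation formula:
P(x) = Σ yᵢ × Lᵢ(x)
where Lᵢ(x) = Π_{j≠i} (x - xⱼ)/(xᵢ - xⱼ)

L_0(1.0) = (1.0 - 2)/(-1 - 2) × (1.0 - 5)/(-1 - 5) × (1.0 - 8)/(-1 - 8) = 0.172840
L_1(1.0) = (1.0 - (-1))/(2 - (-1)) × (1.0 - 5)/(2 - 5) × (1.0 - 8)/(2 - 8) = 1.037037
L_2(1.0) = (1.0 - (-1))/(5 - (-1)) × (1.0 - 2)/(5 - 2) × (1.0 - 8)/(5 - 8) = -0.259259
L_3(1.0) = (1.0 - (-1))/(8 - (-1)) × (1.0 - 2)/(8 - 2) × (1.0 - 5)/(8 - 5) = 0.049383

P(1.0) = (-7)×L_0(1.0) + 12×L_1(1.0) + (-3)×L_2(1.0) + 6×L_3(1.0)
P(1.0) = 12.308642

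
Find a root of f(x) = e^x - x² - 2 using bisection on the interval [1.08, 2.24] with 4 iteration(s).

f(x) = e^x - x² - 2
Initial interval: [1.08, 2.24]

Iteration 1:
  c_1 = (1.080000 + 2.240000)/2 = 1.660000
  f(c_1) = f(1.660000) = 0.503711
  f(a) × f(c) < 0, new interval: [1.080000, 1.660000]
Iteration 2:
  c_2 = (1.080000 + 1.660000)/2 = 1.370000
  f(c_2) = f(1.370000) = 0.058451
  f(a) × f(c) < 0, new interval: [1.080000, 1.370000]
Iteration 3:
  c_3 = (1.080000 + 1.370000)/2 = 1.225000
  f(c_3) = f(1.225000) = -0.096459
  f(a) × f(c) ≥ 0, new interval: [1.225000, 1.370000]
Iteration 4:
  c_4 = (1.225000 + 1.370000)/2 = 1.297500
  f(c_4) = f(1.297500) = -0.023371
  f(a) × f(c) ≥ 0, new interval: [1.297500, 1.370000]

After 4 iteration(s), the approximation is c_4 = 1.297500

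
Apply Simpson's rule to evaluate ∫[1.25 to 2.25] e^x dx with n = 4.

f(x) = e^x
a = 1.25, b = 2.25, n = 4
h = (b - a)/n = 0.250000

Simpson's rule: (h/3)[f(x₀) + 4f(x₁) + 2f(x₂) + ... + f(xₙ)]

x_0 = 1.2500, f(x_0) = 3.490343, coefficient = 1
x_1 = 1.5000, f(x_1) = 4.481689, coefficient = 4
x_2 = 1.7500, f(x_2) = 5.754603, coefficient = 2
x_3 = 2.0000, f(x_3) = 7.389056, coefficient = 4
x_4 = 2.2500, f(x_4) = 9.487736, coefficient = 1

I ≈ (0.250000/3) × 71.970265 = 5.997522
Exact value: 5.997393
Error: 0.000129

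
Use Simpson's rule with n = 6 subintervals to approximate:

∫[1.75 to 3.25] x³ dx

f(x) = x³
a = 1.75, b = 3.25, n = 6
h = (b - a)/n = 0.250000

Simpson's rule: (h/3)[f(x₀) + 4f(x₁) + 2f(x₂) + ... + f(xₙ)]

x_0 = 1.7500, f(x_0) = 5.359375, coefficient = 1
x_1 = 2.0000, f(x_1) = 8.000000, coefficient = 4
x_2 = 2.2500, f(x_2) = 11.390625, coefficient = 2
x_3 = 2.5000, f(x_3) = 15.625000, coefficient = 4
x_4 = 2.7500, f(x_4) = 20.796875, coefficient = 2
x_5 = 3.0000, f(x_5) = 27.000000, coefficient = 4
x_6 = 3.2500, f(x_6) = 34.328125, coefficient = 1

I ≈ (0.250000/3) × 306.562500 = 25.546875
Exact value: 25.546875
Error: 0.000000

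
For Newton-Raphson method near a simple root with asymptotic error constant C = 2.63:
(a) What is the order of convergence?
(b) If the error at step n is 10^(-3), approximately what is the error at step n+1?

(a) Newton-Raphson has quadratic (order 2) convergence near simple roots.
    This means |e_{n+1}| ≈ C|e_n|².

(b) With |e_n| = 10^(-3) and C = 2.63:
    |e_{n+1}| ≈ 2.63 × (10^(-3))² = 2.63 × 10^(-6)

(a) 2 (quadratic); (b) |e_{n+1}| ≈ 2.630e-06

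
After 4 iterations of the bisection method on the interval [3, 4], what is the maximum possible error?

Bisection error bound: |error| ≤ (b-a)/2^n
|error| ≤ (4 - 3)/2^4 = 1/2^4
|error| ≤ 0.0625000000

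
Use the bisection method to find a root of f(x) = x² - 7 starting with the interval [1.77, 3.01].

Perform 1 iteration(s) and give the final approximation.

f(x) = x² - 7
Initial interval: [1.77, 3.01]

Iteration 1:
  c_1 = (1.770000 + 3.010000)/2 = 2.390000
  f(c_1) = f(2.390000) = -1.287900
  f(a) × f(c) ≥ 0, new interval: [2.390000, 3.010000]

After 1 iteration(s), the approximation is c_1 = 2.390000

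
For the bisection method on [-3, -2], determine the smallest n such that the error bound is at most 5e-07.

We need (b-a)/2^n ≤ 5e-07
(-2 - (-3))/2^n ≤ 5e-07
1/2^n ≤ 5e-07
2^n ≥ 2000000
n ≥ log₂(2000000) = 20.93
n ≥ 21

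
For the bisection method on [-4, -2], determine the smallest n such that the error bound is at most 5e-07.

We need (b-a)/2^n ≤ 5e-07
(-2 - (-4))/2^n ≤ 5e-07
2/2^n ≤ 5e-07
2^n ≥ 4000000
n ≥ log₂(4000000) = 21.93
n ≥ 22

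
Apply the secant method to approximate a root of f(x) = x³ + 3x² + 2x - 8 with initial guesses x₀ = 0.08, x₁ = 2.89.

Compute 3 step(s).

f(x) = x³ + 3x² + 2x - 8
x₀ = 0.08, x₁ = 2.89

Secant formula: x_{n+1} = x_n - f(x_n)(x_n - x_{n-1})/(f(x_n) - f(x_{n-1}))

Iteration 1:
  f(0.080000) = -7.820288
  f(2.890000) = 46.973869
  x_2 = 2.890000 - 46.973869×(2.890000 - 0.080000)/(46.973869 - (-7.820288))
       = 0.481047
Iteration 2:
  f(2.890000) = 46.973869
  f(0.481047) = -6.232372
  x_3 = 0.481047 - (-6.232372)×(0.481047 - 2.890000)/(-6.232372 - 46.973869)
       = 0.763222
Iteration 3:
  f(0.481047) = -6.232372
  f(0.763222) = -4.281450
  x_4 = 0.763222 - (-4.281450)×(0.763222 - 0.481047)/(-4.281450 - (-6.232372))
       = 1.382478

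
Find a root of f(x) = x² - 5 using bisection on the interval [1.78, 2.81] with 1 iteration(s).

f(x) = x² - 5
Initial interval: [1.78, 2.81]

Iteration 1:
  c_1 = (1.780000 + 2.810000)/2 = 2.295000
  f(c_1) = f(2.295000) = 0.267025
  f(a) × f(c) < 0, new interval: [1.780000, 2.295000]

After 1 iteration(s), the approximation is c_1 = 2.295000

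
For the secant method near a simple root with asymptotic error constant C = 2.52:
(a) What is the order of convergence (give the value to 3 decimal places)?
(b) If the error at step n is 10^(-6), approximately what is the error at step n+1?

(a) Secant method has superlinear convergence with order φ = (1+√5)/2 ≈ 1.618.
    This means |e_{n+1}| ≈ C|e_n|^1.618.

(b) With |e_n| = 10^(-6) and C = 2.52:
    |e_{n+1}| ≈ 2.52 × (10^(-6))^1.618 = 2.52 × 10^(-9.71)

(a) ≈ 1.618 (golden ratio); (b) |e_{n+1}| ≈ 4.934e-10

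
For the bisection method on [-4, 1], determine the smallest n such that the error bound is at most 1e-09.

We need (b-a)/2^n ≤ 1e-09
(1 - (-4))/2^n ≤ 1e-09
5/2^n ≤ 1e-09
2^n ≥ 5000000000
n ≥ log₂(5000000000) = 32.22
n ≥ 33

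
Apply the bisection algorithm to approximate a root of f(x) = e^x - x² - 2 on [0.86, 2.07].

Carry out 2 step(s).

f(x) = e^x - x² - 2
Initial interval: [0.86, 2.07]

Iteration 1:
  c_1 = (0.860000 + 2.070000)/2 = 1.465000
  f(c_1) = f(1.465000) = 0.181318
  f(a) × f(c) < 0, new interval: [0.860000, 1.465000]
Iteration 2:
  c_2 = (0.860000 + 1.465000)/2 = 1.162500
  f(c_2) = f(1.162500) = -0.153488
  f(a) × f(c) ≥ 0, new interval: [1.162500, 1.465000]

After 2 iteration(s), the approximation is c_2 = 1.162500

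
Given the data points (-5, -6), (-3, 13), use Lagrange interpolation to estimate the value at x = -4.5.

Lagrange interpolation formula:
P(x) = Σ yᵢ × Lᵢ(x)
where Lᵢ(x) = Π_{j≠i} (x - xⱼ)/(xᵢ - xⱼ)

L_0(-4.5) = (-4.5 - (-3))/(-5 - (-3)) = 0.750000
L_1(-4.5) = (-4.5 - (-5))/(-3 - (-5)) = 0.250000

P(-4.5) = (-6)×L_0(-4.5) + 13×L_1(-4.5)
P(-4.5) = -1.250000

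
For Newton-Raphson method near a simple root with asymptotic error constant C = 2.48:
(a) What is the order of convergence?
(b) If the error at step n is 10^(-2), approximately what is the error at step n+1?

(a) Newton-Raphson has quadratic (order 2) convergence near simple roots.
    This means |e_{n+1}| ≈ C|e_n|².

(b) With |e_n| = 10^(-2) and C = 2.48:
    |e_{n+1}| ≈ 2.48 × (10^(-2))² = 2.48 × 10^(-4)

(a) 2 (quadratic); (b) |e_{n+1}| ≈ 2.480e-04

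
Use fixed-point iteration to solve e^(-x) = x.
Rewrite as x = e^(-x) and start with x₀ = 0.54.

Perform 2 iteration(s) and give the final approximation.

Equation: e^(-x) = x
Fixed-point form: x = e^(-x)
x₀ = 0.54

x_1 = g(0.540000) = 0.582748
x_2 = g(0.582748) = 0.558362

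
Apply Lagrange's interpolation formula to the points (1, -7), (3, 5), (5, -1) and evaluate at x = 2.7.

Lagrange interpolation formula:
P(x) = Σ yᵢ × Lᵢ(x)
where Lᵢ(x) = Π_{j≠i} (x - xⱼ)/(xᵢ - xⱼ)

L_0(2.7) = (2.7 - 3)/(1 - 3) × (2.7 - 5)/(1 - 5) = 0.086250
L_1(2.7) = (2.7 - 1)/(3 - 1) × (2.7 - 5)/(3 - 5) = 0.977500
L_2(2.7) = (2.7 - 1)/(5 - 1) × (2.7 - 3)/(5 - 3) = -0.063750

P(2.7) = (-7)×L_0(2.7) + 5×L_1(2.7) + (-1)×L_2(2.7)
P(2.7) = 4.347500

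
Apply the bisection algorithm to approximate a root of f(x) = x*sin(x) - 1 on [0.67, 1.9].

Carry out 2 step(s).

f(x) = x*sin(x) - 1
Initial interval: [0.67, 1.9]

Iteration 1:
  c_1 = (0.670000 + 1.900000)/2 = 1.285000
  f(c_1) = f(1.285000) = 0.232877
  f(a) × f(c) < 0, new interval: [0.670000, 1.285000]
Iteration 2:
  c_2 = (0.670000 + 1.285000)/2 = 0.977500
  f(c_2) = f(0.977500) = -0.189553
  f(a) × f(c) ≥ 0, new interval: [0.977500, 1.285000]

After 2 iteration(s), the approximation is c_2 = 0.977500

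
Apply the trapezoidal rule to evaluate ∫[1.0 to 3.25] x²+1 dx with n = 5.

f(x) = x²+1
a = 1.0, b = 3.25, n = 5
h = (b - a)/n = 0.450000

Trapezoidal rule: (h/2)[f(x₀) + 2f(x₁) + 2f(x₂) + ... + f(xₙ)]

x_0 = 1.0000, f(x_0) = 2.000000, coefficient = 1
x_1 = 1.4500, f(x_1) = 3.102500, coefficient = 2
x_2 = 1.9000, f(x_2) = 4.610000, coefficient = 2
x_3 = 2.3500, f(x_3) = 6.522500, coefficient = 2
x_4 = 2.8000, f(x_4) = 8.840000, coefficient = 2
x_5 = 3.2500, f(x_5) = 11.562500, coefficient = 1

I ≈ (0.450000/2) × 59.712500 = 13.435313
Exact value: 13.359375
Error: 0.075938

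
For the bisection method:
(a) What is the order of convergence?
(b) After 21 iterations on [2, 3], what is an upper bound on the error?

(a) Bisection has linear (order 1) convergence; the error is halved each step.

(b) Error bound = (b-a)/2^n = (3 - 2)/2^{21}
    = 1/2^{21}

(a) 1 (linear); (b) error ≤ 4.77e-07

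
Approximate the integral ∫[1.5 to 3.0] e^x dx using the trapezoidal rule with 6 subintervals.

f(x) = e^x
a = 1.5, b = 3.0, n = 6
h = (b - a)/n = 0.250000

Trapezoidal rule: (h/2)[f(x₀) + 2f(x₁) + 2f(x₂) + ... + f(xₙ)]

x_0 = 1.5000, f(x_0) = 4.481689, coefficient = 1
x_1 = 1.7500, f(x_1) = 5.754603, coefficient = 2
x_2 = 2.0000, f(x_2) = 7.389056, coefficient = 2
x_3 = 2.2500, f(x_3) = 9.487736, coefficient = 2
x_4 = 2.5000, f(x_4) = 12.182494, coefficient = 2
x_5 = 2.7500, f(x_5) = 15.642632, coefficient = 2
x_6 = 3.0000, f(x_6) = 20.085537, coefficient = 1

I ≈ (0.250000/2) × 125.480267 = 15.685033
Exact value: 15.603848
Error: 0.081186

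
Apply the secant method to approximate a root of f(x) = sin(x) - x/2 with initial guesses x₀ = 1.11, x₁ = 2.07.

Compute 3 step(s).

f(x) = sin(x) - x/2
x₀ = 1.11, x₁ = 2.07

Secant formula: x_{n+1} = x_n - f(x_n)(x_n - x_{n-1})/(f(x_n) - f(x_{n-1}))

Iteration 1:
  f(1.110000) = 0.340699
  f(2.070000) = -0.157036
  x_2 = 2.070000 - (-0.157036)×(2.070000 - 1.110000)/(-0.157036 - 0.340699)
       = 1.767119
Iteration 2:
  f(2.070000) = -0.157036
  f(1.767119) = 0.097231
  x_3 = 1.767119 - 0.097231×(1.767119 - 2.070000)/(0.097231 - (-0.157036))
       = 1.882940
Iteration 3:
  f(1.767119) = 0.097231
  f(1.882940) = 0.010208
  x_4 = 1.882940 - 0.010208×(1.882940 - 1.767119)/(0.010208 - 0.097231)
       = 1.896525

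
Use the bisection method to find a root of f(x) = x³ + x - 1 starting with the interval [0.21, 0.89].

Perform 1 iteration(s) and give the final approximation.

f(x) = x³ + x - 1
Initial interval: [0.21, 0.89]

Iteration 1:
  c_1 = (0.210000 + 0.890000)/2 = 0.550000
  f(c_1) = f(0.550000) = -0.283625
  f(a) × f(c) ≥ 0, new interval: [0.550000, 0.890000]

After 1 iteration(s), the approximation is c_1 = 0.550000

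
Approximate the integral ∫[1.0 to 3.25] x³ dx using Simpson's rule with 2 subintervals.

f(x) = x³
a = 1.0, b = 3.25, n = 2
h = (b - a)/n = 1.125000

Simpson's rule: (h/3)[f(x₀) + 4f(x₁) + 2f(x₂) + ... + f(xₙ)]

x_0 = 1.0000, f(x_0) = 1.000000, coefficient = 1
x_1 = 2.1250, f(x_1) = 9.595703, coefficient = 4
x_2 = 3.2500, f(x_2) = 34.328125, coefficient = 1

I ≈ (1.125000/3) × 73.710938 = 27.641602
Exact value: 27.641602
Error: 0.000000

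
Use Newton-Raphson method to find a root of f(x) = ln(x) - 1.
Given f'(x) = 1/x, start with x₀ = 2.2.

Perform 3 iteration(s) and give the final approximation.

f(x) = ln(x) - 1
f'(x) = 1/x
x₀ = 2.2

Newton-Raphson formula: x_{n+1} = x_n - f(x_n)/f'(x_n)

Iteration 1:
  f(2.200000) = -0.211543
  f'(2.200000) = 0.454545
  x_1 = 2.200000 - (-0.211543)/0.454545 = 2.665394
Iteration 2:
  f(2.665394) = -0.019648
  f'(2.665394) = 0.375179
  x_2 = 2.665394 - (-0.019648)/0.375179 = 2.717764
Iteration 3:
  f(2.717764) = -0.000191
  f'(2.717764) = 0.367950
  x_3 = 2.717764 - (-0.000191)/0.367950 = 2.718282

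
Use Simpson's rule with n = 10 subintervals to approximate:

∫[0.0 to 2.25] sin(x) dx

f(x) = sin(x)
a = 0.0, b = 2.25, n = 10
h = (b - a)/n = 0.225000

Simpson's rule: (h/3)[f(x₀) + 4f(x₁) + 2f(x₂) + ... + f(xₙ)]

x_0 = 0.0000, f(x_0) = 0.000000, coefficient = 1
x_1 = 0.2250, f(x_1) = 0.223106, coefficient = 4
x_2 = 0.4500, f(x_2) = 0.434966, coefficient = 2
x_3 = 0.6750, f(x_3) = 0.624897, coefficient = 4
x_4 = 0.9000, f(x_4) = 0.783327, coefficient = 2
x_5 = 1.1250, f(x_5) = 0.902268, coefficient = 4
x_6 = 1.3500, f(x_6) = 0.975723, coefficient = 2
x_7 = 1.5750, f(x_7) = 0.999991, coefficient = 4
x_8 = 1.8000, f(x_8) = 0.973848, coefficient = 2
x_9 = 2.0250, f(x_9) = 0.898611, coefficient = 4
x_10 = 2.2500, f(x_10) = 0.778073, coefficient = 1

I ≈ (0.225000/3) × 21.709293 = 1.628197
Exact value: 1.628174
Error: 0.000023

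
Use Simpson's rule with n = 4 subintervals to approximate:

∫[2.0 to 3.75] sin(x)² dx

f(x) = sin(x)²
a = 2.0, b = 3.75, n = 4
h = (b - a)/n = 0.437500

Simpson's rule: (h/3)[f(x₀) + 4f(x₁) + 2f(x₂) + ... + f(xₙ)]

x_0 = 2.0000, f(x_0) = 0.826822, coefficient = 1
x_1 = 2.4375, f(x_1) = 0.419052, coefficient = 4
x_2 = 2.8750, f(x_2) = 0.069404, coefficient = 2
x_3 = 3.3125, f(x_3) = 0.028926, coefficient = 4
x_4 = 3.7500, f(x_4) = 0.326682, coefficient = 1

I ≈ (0.437500/3) × 3.084225 = 0.449783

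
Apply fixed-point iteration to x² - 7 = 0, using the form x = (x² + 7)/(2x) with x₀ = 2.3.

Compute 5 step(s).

Equation: x² - 7 = 0
Fixed-point form: x = (x² + 7)/(2x)
x₀ = 2.3

x_1 = g(2.300000) = 2.671739
x_2 = g(2.671739) = 2.645878
x_3 = g(2.645878) = 2.645751
x_4 = g(2.645751) = 2.645751
x_5 = g(2.645751) = 2.645751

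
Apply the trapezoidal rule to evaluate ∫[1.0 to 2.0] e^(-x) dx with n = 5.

f(x) = e^(-x)
a = 1.0, b = 2.0, n = 5
h = (b - a)/n = 0.200000

Trapezoidal rule: (h/2)[f(x₀) + 2f(x₁) + 2f(x₂) + ... + f(xₙ)]

x_0 = 1.0000, f(x_0) = 0.367879, coefficient = 1
x_1 = 1.2000, f(x_1) = 0.301194, coefficient = 2
x_2 = 1.4000, f(x_2) = 0.246597, coefficient = 2
x_3 = 1.6000, f(x_3) = 0.201897, coefficient = 2
x_4 = 1.8000, f(x_4) = 0.165299, coefficient = 2
x_5 = 2.0000, f(x_5) = 0.135335, coefficient = 1

I ≈ (0.200000/2) × 2.333188 = 0.233319
Exact value: 0.232544
Error: 0.000775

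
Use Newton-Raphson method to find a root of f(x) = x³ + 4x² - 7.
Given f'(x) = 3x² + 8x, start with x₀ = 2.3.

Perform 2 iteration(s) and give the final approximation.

f(x) = x³ + 4x² - 7
f'(x) = 3x² + 8x
x₀ = 2.3

Newton-Raphson formula: x_{n+1} = x_n - f(x_n)/f'(x_n)

Iteration 1:
  f(2.300000) = 26.327000
  f'(2.300000) = 34.270000
  x_1 = 2.300000 - 26.327000/34.270000 = 1.531777
Iteration 2:
  f(1.531777) = 5.979435
  f'(1.531777) = 19.293239
  x_2 = 1.531777 - 5.979435/19.293239 = 1.221853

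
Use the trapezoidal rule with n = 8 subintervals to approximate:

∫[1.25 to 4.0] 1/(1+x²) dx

f(x) = 1/(1+x²)
a = 1.25, b = 4.0, n = 8
h = (b - a)/n = 0.343750

Trapezoidal rule: (h/2)[f(x₀) + 2f(x₁) + 2f(x₂) + ... + f(xₙ)]

x_0 = 1.2500, f(x_0) = 0.390244, coefficient = 1
x_1 = 1.5938, f(x_1) = 0.282483, coefficient = 2
x_2 = 1.9375, f(x_2) = 0.210353, coefficient = 2
x_3 = 2.2812, f(x_3) = 0.161184, coefficient = 2
x_4 = 2.6250, f(x_4) = 0.126733, coefficient = 2
x_5 = 2.9688, f(x_5) = 0.101901, coefficient = 2
x_6 = 3.3125, f(x_6) = 0.083524, coefficient = 2
x_7 = 3.6562, f(x_7) = 0.069598, coefficient = 2
x_8 = 4.0000, f(x_8) = 0.058824, coefficient = 1

I ≈ (0.343750/2) × 2.520618 = 0.433231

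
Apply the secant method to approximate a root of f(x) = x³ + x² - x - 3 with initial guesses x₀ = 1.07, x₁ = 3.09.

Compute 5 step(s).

f(x) = x³ + x² - x - 3
x₀ = 1.07, x₁ = 3.09

Secant formula: x_{n+1} = x_n - f(x_n)(x_n - x_{n-1})/(f(x_n) - f(x_{n-1}))

Iteration 1:
  f(1.070000) = -1.700057
  f(3.090000) = 32.961729
  x_2 = 3.090000 - 32.961729×(3.090000 - 1.070000)/(32.961729 - (-1.700057))
       = 1.169075
Iteration 2:
  f(3.090000) = 32.961729
  f(1.169075) = -1.204522
  x_3 = 1.169075 - (-1.204522)×(1.169075 - 3.090000)/(-1.204522 - 32.961729)
       = 1.236797
Iteration 3:
  f(1.169075) = -1.204522
  f(1.236797) = -0.815245
  x_4 = 1.236797 - (-0.815245)×(1.236797 - 1.169075)/(-0.815245 - (-1.204522))
       = 1.378623
Iteration 4:
  f(1.236797) = -0.815245
  f(1.378623) = 0.142193
  x_5 = 1.378623 - 0.142193×(1.378623 - 1.236797)/(0.142193 - (-0.815245))
       = 1.357560
Iteration 5:
  f(1.378623) = 0.142193
  f(1.357560) = -0.012650
  x_6 = 1.357560 - (-0.012650)×(1.357560 - 1.378623)/(-0.012650 - 0.142193)
       = 1.359281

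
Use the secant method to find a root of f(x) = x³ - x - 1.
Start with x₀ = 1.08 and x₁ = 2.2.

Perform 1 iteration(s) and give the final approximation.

f(x) = x³ - x - 1
x₀ = 1.08, x₁ = 2.2

Secant formula: x_{n+1} = x_n - f(x_n)(x_n - x_{n-1})/(f(x_n) - f(x_{n-1}))

Iteration 1:
  f(1.080000) = -0.820288
  f(2.200000) = 7.448000
  x_2 = 2.200000 - 7.448000×(2.200000 - 1.080000)/(7.448000 - (-0.820288))
       = 1.191114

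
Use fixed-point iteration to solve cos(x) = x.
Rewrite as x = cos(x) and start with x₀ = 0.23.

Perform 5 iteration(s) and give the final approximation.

Equation: cos(x) = x
Fixed-point form: x = cos(x)
x₀ = 0.23

x_1 = g(0.230000) = 0.973666
x_2 = g(0.973666) = 0.562271
x_3 = g(0.562271) = 0.846046
x_4 = g(0.846046) = 0.662948
x_5 = g(0.662948) = 0.788181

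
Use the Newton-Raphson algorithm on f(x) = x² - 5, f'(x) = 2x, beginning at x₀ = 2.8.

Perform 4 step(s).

f(x) = x² - 5
f'(x) = 2x
x₀ = 2.8

Newton-Raphson formula: x_{n+1} = x_n - f(x_n)/f'(x_n)

Iteration 1:
  f(2.800000) = 2.840000
  f'(2.800000) = 5.600000
  x_1 = 2.800000 - 2.840000/5.600000 = 2.292857
Iteration 2:
  f(2.292857) = 0.257194
  f'(2.292857) = 4.585714
  x_2 = 2.292857 - 0.257194/4.585714 = 2.236771
Iteration 3:
  f(2.236771) = 0.003146
  f'(2.236771) = 4.473543
  x_3 = 2.236771 - 0.003146/4.473543 = 2.236068
Iteration 4:
  f(2.236068) = 0.000000
  f'(2.236068) = 4.472136
  x_4 = 2.236068 - 0.000000/4.472136 = 2.236068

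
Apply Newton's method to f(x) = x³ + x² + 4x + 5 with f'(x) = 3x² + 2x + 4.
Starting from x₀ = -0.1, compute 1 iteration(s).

f(x) = x³ + x² + 4x + 5
f'(x) = 3x² + 2x + 4
x₀ = -0.1

Newton-Raphson formula: x_{n+1} = x_n - f(x_n)/f'(x_n)

Iteration 1:
  f(-0.100000) = 4.609000
  f'(-0.100000) = 3.830000
  x_1 = -0.100000 - 4.609000/3.830000 = -1.303394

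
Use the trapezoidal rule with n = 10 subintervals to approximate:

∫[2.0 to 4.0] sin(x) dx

f(x) = sin(x)
a = 2.0, b = 4.0, n = 10
h = (b - a)/n = 0.200000

Trapezoidal rule: (h/2)[f(x₀) + 2f(x₁) + 2f(x₂) + ... + f(xₙ)]

x_0 = 2.0000, f(x_0) = 0.909297, coefficient = 1
x_1 = 2.2000, f(x_1) = 0.808496, coefficient = 2
x_2 = 2.4000, f(x_2) = 0.675463, coefficient = 2
x_3 = 2.6000, f(x_3) = 0.515501, coefficient = 2
x_4 = 2.8000, f(x_4) = 0.334988, coefficient = 2
x_5 = 3.0000, f(x_5) = 0.141120, coefficient = 2
x_6 = 3.2000, f(x_6) = -0.058374, coefficient = 2
x_7 = 3.4000, f(x_7) = -0.255541, coefficient = 2
x_8 = 3.6000, f(x_8) = -0.442520, coefficient = 2
x_9 = 3.8000, f(x_9) = -0.611858, coefficient = 2
x_10 = 4.0000, f(x_10) = -0.756802, coefficient = 1

I ≈ (0.200000/2) × 2.367046 = 0.236705
Exact value: 0.237497
Error: 0.000792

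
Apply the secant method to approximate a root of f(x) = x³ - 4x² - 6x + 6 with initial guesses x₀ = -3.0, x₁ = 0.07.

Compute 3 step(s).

f(x) = x³ - 4x² - 6x + 6
x₀ = -3.0, x₁ = 0.07

Secant formula: x_{n+1} = x_n - f(x_n)(x_n - x_{n-1})/(f(x_n) - f(x_{n-1}))

Iteration 1:
  f(-3.000000) = -39.000000
  f(0.070000) = 5.560743
  x_2 = 0.070000 - 5.560743×(0.070000 - (-3.000000))/(5.560743 - (-39.000000))
       = -0.313106
Iteration 2:
  f(0.070000) = 5.560743
  f(-0.313106) = 7.455799
  x_3 = -0.313106 - 7.455799×(-0.313106 - 0.070000)/(7.455799 - 5.560743)
       = 1.194164
Iteration 3:
  f(-0.313106) = 7.455799
  f(1.194164) = -5.166183
  x_4 = 1.194164 - (-5.166183)×(1.194164 - (-0.313106))/(-5.166183 - 7.455799)
       = 0.577238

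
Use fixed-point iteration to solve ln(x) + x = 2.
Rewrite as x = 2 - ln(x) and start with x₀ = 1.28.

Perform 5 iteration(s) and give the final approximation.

Equation: ln(x) + x = 2
Fixed-point form: x = 2 - ln(x)
x₀ = 1.28

x_1 = g(1.280000) = 1.753140
x_2 = g(1.753140) = 1.438592
x_3 = g(1.438592) = 1.636335
x_4 = g(1.636335) = 1.507541
x_5 = g(1.507541) = 1.589520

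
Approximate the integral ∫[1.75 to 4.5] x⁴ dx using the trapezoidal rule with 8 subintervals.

f(x) = x⁴
a = 1.75, b = 4.5, n = 8
h = (b - a)/n = 0.343750

Trapezoidal rule: (h/2)[f(x₀) + 2f(x₁) + 2f(x₂) + ... + f(xₙ)]

x_0 = 1.7500, f(x_0) = 9.378906, coefficient = 1
x_1 = 2.0938, f(x_1) = 19.217607, coefficient = 2
x_2 = 2.4375, f(x_2) = 35.300308, coefficient = 2
x_3 = 2.7812, f(x_3) = 59.835664, coefficient = 2
x_4 = 3.1250, f(x_4) = 95.367432, coefficient = 2
x_5 = 3.4688, f(x_5) = 144.774476, coefficient = 2
x_6 = 3.8125, f(x_6) = 211.270767, coefficient = 2
x_7 = 4.1562, f(x_7) = 298.405381, coefficient = 2
x_8 = 4.5000, f(x_8) = 410.062500, coefficient = 1

I ≈ (0.343750/2) × 2147.784676 = 369.150491
Exact value: 365.773633
Error: 3.376858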